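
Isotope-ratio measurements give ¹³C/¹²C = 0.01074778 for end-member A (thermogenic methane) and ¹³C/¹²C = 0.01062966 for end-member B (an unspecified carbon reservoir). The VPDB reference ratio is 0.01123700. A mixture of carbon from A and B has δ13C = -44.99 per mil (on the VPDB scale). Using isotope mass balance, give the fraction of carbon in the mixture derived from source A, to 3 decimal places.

δ_A = (0.01074778/0.01123700 − 1)×1000 = (0.956463 − 1)×1000 = -43.537 per mil
δ_B = (0.01062966/0.01123700 − 1)×1000 = (0.945952 − 1)×1000 = -54.048 per mil
f_A = (δ_mix − δ_B)/(δ_A − δ_B) = (-44.99 − (-54.048))/(-43.537 − (-54.048))
f_A = 9.058 / 10.512 = 0.8617

0.862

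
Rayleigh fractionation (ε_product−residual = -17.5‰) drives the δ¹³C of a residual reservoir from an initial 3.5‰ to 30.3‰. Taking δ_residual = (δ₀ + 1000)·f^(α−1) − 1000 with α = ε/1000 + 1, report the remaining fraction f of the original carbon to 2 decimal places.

0.22

α − 1 = ε/1000 = -0.0175
(δ_res + 1000)/(δ₀ + 1000) = (30.3 + 1000)/(3.5 + 1000) = 1030.3/1003.5 = 1.026707
f = 1.026707^(1/-0.0175) = exp(ln(1.026707)/-0.0175) = exp(0.02636/-0.0175)
f = exp(-1.5061) = 0.2218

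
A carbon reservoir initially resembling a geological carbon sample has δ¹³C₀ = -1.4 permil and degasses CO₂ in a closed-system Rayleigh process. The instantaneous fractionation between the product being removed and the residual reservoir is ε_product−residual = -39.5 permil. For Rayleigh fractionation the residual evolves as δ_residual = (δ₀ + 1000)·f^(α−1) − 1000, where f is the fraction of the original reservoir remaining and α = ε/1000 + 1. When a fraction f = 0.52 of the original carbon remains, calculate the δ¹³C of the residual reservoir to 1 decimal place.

Rayleigh residual: δ_res = (δ₀ + 1000)·f^(α−1) − 1000
α = ε/1000 + 1 = 0.96050, so α − 1 = -0.03950
f^(α−1) = 0.52^(-0.03950) = 1.026167
δ_res = (-1.4 + 1000) × 1.026167 − 1000 = 1024.730 − 1000 = 24.73 permil

24.7 permil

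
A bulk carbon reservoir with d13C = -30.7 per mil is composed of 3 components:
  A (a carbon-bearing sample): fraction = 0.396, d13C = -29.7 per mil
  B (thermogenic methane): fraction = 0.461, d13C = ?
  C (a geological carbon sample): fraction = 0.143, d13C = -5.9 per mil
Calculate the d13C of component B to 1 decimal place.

Isotope mass balance: δ_bulk = Σ fᵢ·δᵢ.
-30.7 = 0.396×(-29.7) + 0.461×δ_B + 0.143×(-5.9)
0.461·δ_B = -30.7 − (-12.605) = -18.095
δ_B = -18.095 / 0.461 = -39.25 per mil

-39.3 per mil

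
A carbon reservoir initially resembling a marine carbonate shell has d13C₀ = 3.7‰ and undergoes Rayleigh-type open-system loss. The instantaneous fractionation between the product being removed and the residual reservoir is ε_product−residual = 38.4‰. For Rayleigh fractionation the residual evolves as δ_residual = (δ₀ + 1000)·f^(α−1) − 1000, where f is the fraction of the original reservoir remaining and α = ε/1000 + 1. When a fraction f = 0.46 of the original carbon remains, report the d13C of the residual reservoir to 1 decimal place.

-25.8‰

Rayleigh residual: δ_res = (δ₀ + 1000)·f^(α−1) − 1000
α = ε/1000 + 1 = 1.03840, so α − 1 = 0.03840
f^(α−1) = 0.46^(0.03840) = 0.970621
δ_res = (3.7 + 1000) × 0.970621 − 1000 = 974.213 − 1000 = -25.79‰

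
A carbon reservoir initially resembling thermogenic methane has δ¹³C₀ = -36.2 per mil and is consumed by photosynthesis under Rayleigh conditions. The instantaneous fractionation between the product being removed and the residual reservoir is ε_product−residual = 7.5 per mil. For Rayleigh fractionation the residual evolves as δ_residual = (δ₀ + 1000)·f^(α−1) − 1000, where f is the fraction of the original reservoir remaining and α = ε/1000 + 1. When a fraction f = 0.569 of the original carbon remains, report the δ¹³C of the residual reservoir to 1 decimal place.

Rayleigh residual: δ_res = (δ₀ + 1000)·f^(α−1) − 1000
α = ε/1000 + 1 = 1.00750, so α − 1 = 0.00750
f^(α−1) = 0.569^(0.00750) = 0.995780
δ_res = (-36.2 + 1000) × 0.995780 − 1000 = 959.733 − 1000 = -40.27 per mil

-40.3 per mil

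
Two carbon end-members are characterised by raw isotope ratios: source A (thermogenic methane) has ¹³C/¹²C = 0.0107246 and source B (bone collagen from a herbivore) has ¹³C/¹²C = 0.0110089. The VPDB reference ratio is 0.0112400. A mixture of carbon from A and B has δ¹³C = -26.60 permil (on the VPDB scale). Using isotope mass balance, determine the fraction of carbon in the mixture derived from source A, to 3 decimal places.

δ_A = (0.0107246/0.0112400 − 1)×1000 = (0.954146 − 1)×1000 = -45.854 permil
δ_B = (0.0110089/0.0112400 − 1)×1000 = (0.979440 − 1)×1000 = -20.560 permil
f_A = (δ_mix − δ_B)/(δ_A − δ_B) = (-26.60 − (-20.560))/(-45.854 − (-20.560))
f_A = -6.040 / -25.294 = 0.2388

0.239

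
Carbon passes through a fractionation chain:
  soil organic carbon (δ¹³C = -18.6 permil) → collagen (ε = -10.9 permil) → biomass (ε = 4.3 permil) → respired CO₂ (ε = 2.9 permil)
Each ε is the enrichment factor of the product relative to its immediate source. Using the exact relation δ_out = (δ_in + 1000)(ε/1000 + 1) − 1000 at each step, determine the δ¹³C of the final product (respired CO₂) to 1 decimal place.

step 1: δ = (-18.60 + 1000)·(-10.9/1000 + 1) − 1000 = -29.30 permil
step 2: δ = (-29.30 + 1000)·(4.3/1000 + 1) − 1000 = -25.12 permil
step 3: δ = (-25.12 + 1000)·(2.9/1000 + 1) − 1000 = -22.30 permil

-22.3 permil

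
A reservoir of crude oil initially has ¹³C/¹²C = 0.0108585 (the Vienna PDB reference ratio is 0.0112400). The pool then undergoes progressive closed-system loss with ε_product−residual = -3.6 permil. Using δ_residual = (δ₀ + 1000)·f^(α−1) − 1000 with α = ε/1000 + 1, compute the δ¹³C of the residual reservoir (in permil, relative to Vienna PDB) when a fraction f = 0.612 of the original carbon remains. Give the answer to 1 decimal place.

δ₀ = (0.0108585/0.0112400 − 1)×1000 = (0.966059 − 1)×1000 = -33.941 permil
α − 1 = ε/1000 = -0.0036
f^(α−1) = 0.612^(-0.0036) = 1.001769
δ_res = (-33.941 + 1000) × 1.001769 − 1000 = 967.768 − 1000 = -32.23 permil

-32.2 permil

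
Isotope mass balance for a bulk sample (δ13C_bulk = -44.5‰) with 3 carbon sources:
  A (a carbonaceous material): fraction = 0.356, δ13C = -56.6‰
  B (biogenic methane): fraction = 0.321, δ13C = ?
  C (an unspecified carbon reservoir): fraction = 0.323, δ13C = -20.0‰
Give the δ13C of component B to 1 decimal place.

-55.7‰

Isotope mass balance: δ_bulk = Σ fᵢ·δᵢ.
-44.5 = 0.356×(-56.6) + 0.321×δ_B + 0.323×(-20.0)
0.321·δ_B = -44.5 − (-26.610) = -17.890
δ_B = -17.890 / 0.321 = -55.73‰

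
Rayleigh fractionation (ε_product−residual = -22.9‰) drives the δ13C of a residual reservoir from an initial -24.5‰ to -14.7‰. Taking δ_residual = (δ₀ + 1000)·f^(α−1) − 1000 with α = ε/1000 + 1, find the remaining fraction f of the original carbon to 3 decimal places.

0.646

α − 1 = ε/1000 = -0.0229
(δ_res + 1000)/(δ₀ + 1000) = (-14.7 + 1000)/(-24.5 + 1000) = 985.3/975.5 = 1.010046
f = 1.010046^(1/-0.0229) = exp(ln(1.010046)/-0.0229) = exp(0.01000/-0.0229)
f = exp(-0.4365) = 0.6463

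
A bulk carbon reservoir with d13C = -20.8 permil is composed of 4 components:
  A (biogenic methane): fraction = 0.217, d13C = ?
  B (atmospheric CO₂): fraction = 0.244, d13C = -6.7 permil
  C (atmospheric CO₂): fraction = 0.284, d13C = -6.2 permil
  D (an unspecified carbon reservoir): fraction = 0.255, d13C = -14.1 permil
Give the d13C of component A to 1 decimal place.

-63.6 permil

Isotope mass balance: δ_bulk = Σ fᵢ·δᵢ.
-20.8 = 0.217×δ_A + 0.244×(-6.7) + 0.284×(-6.2) + 0.255×(-14.1)
0.217·δ_A = -20.8 − (-6.991) = -13.809
δ_A = -13.809 / 0.217 = -63.64 permil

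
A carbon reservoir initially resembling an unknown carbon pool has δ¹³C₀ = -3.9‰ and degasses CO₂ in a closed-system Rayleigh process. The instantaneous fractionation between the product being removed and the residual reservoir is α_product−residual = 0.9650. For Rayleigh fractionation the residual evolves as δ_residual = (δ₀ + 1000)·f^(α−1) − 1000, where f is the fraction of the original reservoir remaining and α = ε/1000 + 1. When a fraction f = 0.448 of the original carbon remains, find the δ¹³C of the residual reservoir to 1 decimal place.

24.5‰

Rayleigh residual: δ_res = (δ₀ + 1000)·f^(α−1) − 1000
α − 1 = -0.03500
f^(α−1) = 0.448^(-0.03500) = 1.028502
δ_res = (-3.9 + 1000) × 1.028502 − 1000 = 1024.491 − 1000 = 24.49‰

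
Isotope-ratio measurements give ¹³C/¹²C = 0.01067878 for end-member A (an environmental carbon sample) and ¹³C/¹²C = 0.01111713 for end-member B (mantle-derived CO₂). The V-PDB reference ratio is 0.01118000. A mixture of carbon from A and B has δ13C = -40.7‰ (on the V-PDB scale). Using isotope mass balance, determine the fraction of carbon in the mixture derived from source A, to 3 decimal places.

0.895

δ_A = (0.01067878/0.01118000 − 1)×1000 = (0.955168 − 1)×1000 = -44.832‰
δ_B = (0.01111713/0.01118000 − 1)×1000 = (0.994377 − 1)×1000 = -5.623‰
f_A = (δ_mix − δ_B)/(δ_A − δ_B) = (-40.7 − (-5.623))/(-44.832 − (-5.623))
f_A = -35.077 / -39.208 = 0.8946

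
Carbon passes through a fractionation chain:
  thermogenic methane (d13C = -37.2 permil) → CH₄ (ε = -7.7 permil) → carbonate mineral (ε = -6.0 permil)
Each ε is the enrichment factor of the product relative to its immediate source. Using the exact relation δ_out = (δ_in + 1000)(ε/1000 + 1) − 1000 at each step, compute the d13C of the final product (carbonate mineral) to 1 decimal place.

step 1: δ = (-37.20 + 1000)·(-7.7/1000 + 1) − 1000 = -44.61 permil
step 2: δ = (-44.61 + 1000)·(-6.0/1000 + 1) − 1000 = -50.35 permil

-50.3 permil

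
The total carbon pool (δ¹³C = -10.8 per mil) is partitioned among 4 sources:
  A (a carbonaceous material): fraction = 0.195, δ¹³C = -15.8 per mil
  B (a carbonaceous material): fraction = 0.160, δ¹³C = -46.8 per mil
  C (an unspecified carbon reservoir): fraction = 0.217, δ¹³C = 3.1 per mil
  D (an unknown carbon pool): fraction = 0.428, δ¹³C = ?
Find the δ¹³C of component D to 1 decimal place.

Isotope mass balance: δ_bulk = Σ fᵢ·δᵢ.
-10.8 = 0.195×(-15.8) + 0.160×(-46.8) + 0.217×(3.1) + 0.428×δ_D
0.428·δ_D = -10.8 − (-9.896) = -0.904
δ_D = -0.904 / 0.428 = -2.11 per mil

-2.1 per mil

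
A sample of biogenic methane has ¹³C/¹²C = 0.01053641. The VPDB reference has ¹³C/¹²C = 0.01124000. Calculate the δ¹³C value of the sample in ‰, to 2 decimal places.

-62.60‰

δ¹³C = (R_sample / R_standard − 1) × 1000
R_sample / R_standard = 0.01053641 / 0.01124000 = 0.937403
δ¹³C = (0.937403 − 1) × 1000 = -62.597‰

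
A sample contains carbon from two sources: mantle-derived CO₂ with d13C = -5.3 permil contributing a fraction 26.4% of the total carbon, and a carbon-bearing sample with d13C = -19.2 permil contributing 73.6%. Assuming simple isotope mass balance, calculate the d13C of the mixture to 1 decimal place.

-15.5 permil

δ_mix = f_A·δ_A + f_B·δ_B
δ_mix = 0.264 × (-5.3) + 0.736 × (-19.2)
δ_mix = -1.40 + -14.13 = -15.53 permil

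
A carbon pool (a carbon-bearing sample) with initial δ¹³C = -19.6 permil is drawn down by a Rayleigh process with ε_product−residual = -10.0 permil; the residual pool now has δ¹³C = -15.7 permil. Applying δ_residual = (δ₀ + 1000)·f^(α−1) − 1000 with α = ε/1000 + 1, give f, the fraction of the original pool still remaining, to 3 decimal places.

0.672

α − 1 = ε/1000 = -0.0100
(δ_res + 1000)/(δ₀ + 1000) = (-15.7 + 1000)/(-19.6 + 1000) = 984.3/980.4 = 1.003978
f = 1.003978^(1/-0.0100) = exp(ln(1.003978)/-0.0100) = exp(0.00397/-0.0100)
f = exp(-0.3970) = 0.6723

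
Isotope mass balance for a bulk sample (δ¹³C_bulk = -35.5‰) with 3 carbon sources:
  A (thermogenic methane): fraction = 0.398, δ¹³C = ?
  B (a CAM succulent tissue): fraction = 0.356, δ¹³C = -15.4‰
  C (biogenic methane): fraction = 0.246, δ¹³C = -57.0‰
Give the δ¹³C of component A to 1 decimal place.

Isotope mass balance: δ_bulk = Σ fᵢ·δᵢ.
-35.5 = 0.398×δ_A + 0.356×(-15.4) + 0.246×(-57.0)
0.398·δ_A = -35.5 − (-19.504) = -15.996
δ_A = -15.996 / 0.398 = -40.19‰

-40.2‰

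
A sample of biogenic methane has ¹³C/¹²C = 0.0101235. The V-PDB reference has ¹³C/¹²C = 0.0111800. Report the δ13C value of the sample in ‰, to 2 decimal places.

-94.50‰

δ13C = (R_sample / R_standard − 1) × 1000
R_sample / R_standard = 0.0101235 / 0.0111800 = 0.905501
δ13C = (0.905501 − 1) × 1000 = -94.499‰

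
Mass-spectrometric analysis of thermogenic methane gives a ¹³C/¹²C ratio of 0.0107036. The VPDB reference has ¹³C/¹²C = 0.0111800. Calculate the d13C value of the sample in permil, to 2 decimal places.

d13C = (R_sample / R_standard − 1) × 1000
R_sample / R_standard = 0.0107036 / 0.0111800 = 0.957388
d13C = (0.957388 − 1) × 1000 = -42.612 permil

-42.61 permil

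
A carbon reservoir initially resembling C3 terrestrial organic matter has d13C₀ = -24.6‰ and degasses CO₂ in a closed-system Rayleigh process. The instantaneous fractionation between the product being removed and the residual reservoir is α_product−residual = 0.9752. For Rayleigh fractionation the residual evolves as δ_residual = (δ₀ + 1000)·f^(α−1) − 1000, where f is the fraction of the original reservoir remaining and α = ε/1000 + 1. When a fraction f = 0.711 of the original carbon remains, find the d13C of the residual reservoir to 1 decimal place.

-16.3‰

Rayleigh residual: δ_res = (δ₀ + 1000)·f^(α−1) − 1000
α − 1 = -0.02480
f^(α−1) = 0.711^(-0.02480) = 1.008495
δ_res = (-24.6 + 1000) × 1.008495 − 1000 = 983.686 − 1000 = -16.31‰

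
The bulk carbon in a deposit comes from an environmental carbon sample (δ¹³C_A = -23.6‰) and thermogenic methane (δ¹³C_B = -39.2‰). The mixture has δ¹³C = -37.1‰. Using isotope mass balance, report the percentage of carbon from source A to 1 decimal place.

δ_mix = f_A·δ_A + (1 − f_A)·δ_B  ⇒  f_A = (δ_mix − δ_B)/(δ_A − δ_B)
f_A = (-37.1 − (-39.2)) / (-23.6 − (-39.2))
f_A = 2.1 / 15.6 = 0.1346

13.5%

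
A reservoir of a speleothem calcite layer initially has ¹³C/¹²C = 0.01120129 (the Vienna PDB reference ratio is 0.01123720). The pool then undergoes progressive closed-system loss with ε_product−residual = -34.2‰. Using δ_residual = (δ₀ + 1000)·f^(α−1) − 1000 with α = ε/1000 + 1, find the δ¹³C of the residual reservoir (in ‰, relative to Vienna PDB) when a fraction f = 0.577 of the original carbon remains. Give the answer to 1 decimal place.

15.7‰

δ₀ = (0.01120129/0.01123720 − 1)×1000 = (0.996804 − 1)×1000 = -3.196‰
α − 1 = ε/1000 = -0.0342
f^(α−1) = 0.577^(-0.0342) = 1.018985
δ_res = (-3.196 + 1000) × 1.018985 − 1000 = 1015.729 − 1000 = 15.73‰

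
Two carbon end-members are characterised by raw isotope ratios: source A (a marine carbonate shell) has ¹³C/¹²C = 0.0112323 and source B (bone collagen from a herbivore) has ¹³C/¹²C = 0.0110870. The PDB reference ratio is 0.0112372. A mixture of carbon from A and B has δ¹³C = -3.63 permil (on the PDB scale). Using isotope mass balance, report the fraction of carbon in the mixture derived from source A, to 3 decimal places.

0.753

δ_A = (0.0112323/0.0112372 − 1)×1000 = (0.999564 − 1)×1000 = -0.436 permil
δ_B = (0.0110870/0.0112372 − 1)×1000 = (0.986634 − 1)×1000 = -13.366 permil
f_A = (δ_mix − δ_B)/(δ_A − δ_B) = (-3.63 − (-13.366))/(-0.436 − (-13.366))
f_A = 9.736 / 12.930 = 0.7530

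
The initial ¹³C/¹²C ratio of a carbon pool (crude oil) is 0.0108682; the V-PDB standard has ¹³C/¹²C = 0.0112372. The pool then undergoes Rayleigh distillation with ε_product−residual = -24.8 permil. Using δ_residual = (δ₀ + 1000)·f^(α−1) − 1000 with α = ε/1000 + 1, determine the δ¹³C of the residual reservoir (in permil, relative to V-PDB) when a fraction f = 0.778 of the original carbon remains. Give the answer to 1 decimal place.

-26.8 permil

δ₀ = (0.0108682/0.0112372 − 1)×1000 = (0.967163 − 1)×1000 = -32.837 permil
α − 1 = ε/1000 = -0.0248
f^(α−1) = 0.778^(-0.0248) = 1.006245
δ_res = (-32.837 + 1000) × 1.006245 − 1000 = 973.203 − 1000 = -26.80 permil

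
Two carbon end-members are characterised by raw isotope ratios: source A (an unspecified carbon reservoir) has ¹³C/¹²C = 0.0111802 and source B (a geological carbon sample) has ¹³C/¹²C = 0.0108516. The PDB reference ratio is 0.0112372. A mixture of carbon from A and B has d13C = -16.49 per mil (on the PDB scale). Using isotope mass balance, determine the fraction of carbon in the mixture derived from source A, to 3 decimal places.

δ_A = (0.0111802/0.0112372 − 1)×1000 = (0.994928 − 1)×1000 = -5.072 per mil
δ_B = (0.0108516/0.0112372 − 1)×1000 = (0.965685 − 1)×1000 = -34.315 per mil
f_A = (δ_mix − δ_B)/(δ_A − δ_B) = (-16.49 − (-34.315))/(-5.072 − (-34.315))
f_A = 17.825 / 29.242 = 0.6096

0.610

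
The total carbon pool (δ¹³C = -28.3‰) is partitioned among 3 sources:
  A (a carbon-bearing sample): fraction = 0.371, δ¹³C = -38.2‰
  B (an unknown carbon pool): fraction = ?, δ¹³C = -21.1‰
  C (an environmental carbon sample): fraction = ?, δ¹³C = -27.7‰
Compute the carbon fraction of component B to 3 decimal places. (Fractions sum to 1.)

0.499

Let f_B and f_C be the unknown fractions; fractions sum to 1 so f_B + f_C = 0.629.
Mass balance: Σ fᵢ·δᵢ = δ_bulk ⇒ f_B·(-21.1) + f_C·(-27.7) = -28.3 − (-14.172) = -14.128
Substitute f_C = 0.629 − f_B:
f_B·(-21.1 − -27.7) = -14.128 − 0.629×(-27.7) = 3.296
f_B = 3.296 / 6.6 = 0.4993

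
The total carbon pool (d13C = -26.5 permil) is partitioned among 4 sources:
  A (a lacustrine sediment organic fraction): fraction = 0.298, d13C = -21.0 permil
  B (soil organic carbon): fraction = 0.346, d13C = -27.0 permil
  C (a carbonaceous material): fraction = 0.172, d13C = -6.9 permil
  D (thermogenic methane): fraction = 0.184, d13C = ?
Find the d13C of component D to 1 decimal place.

-52.8 permil

Isotope mass balance: δ_bulk = Σ fᵢ·δᵢ.
-26.5 = 0.298×(-21.0) + 0.346×(-27.0) + 0.172×(-6.9) + 0.184×δ_D
0.184·δ_D = -26.5 − (-16.787) = -9.713
δ_D = -9.713 / 0.184 = -52.79 permil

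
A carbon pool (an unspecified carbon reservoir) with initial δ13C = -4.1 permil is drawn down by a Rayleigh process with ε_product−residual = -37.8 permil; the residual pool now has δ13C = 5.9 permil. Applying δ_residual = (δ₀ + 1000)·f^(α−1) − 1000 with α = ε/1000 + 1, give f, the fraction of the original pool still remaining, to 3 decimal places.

α − 1 = ε/1000 = -0.0378
(δ_res + 1000)/(δ₀ + 1000) = (5.9 + 1000)/(-4.1 + 1000) = 1005.9/995.9 = 1.010041
f = 1.010041^(1/-0.0378) = exp(ln(1.010041)/-0.0378) = exp(0.00999/-0.0378)
f = exp(-0.2643) = 0.7677

0.768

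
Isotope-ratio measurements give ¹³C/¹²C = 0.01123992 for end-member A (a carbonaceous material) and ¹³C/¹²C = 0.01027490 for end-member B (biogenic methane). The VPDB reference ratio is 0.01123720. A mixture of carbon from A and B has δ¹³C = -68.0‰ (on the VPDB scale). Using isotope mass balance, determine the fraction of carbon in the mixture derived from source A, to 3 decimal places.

0.205

δ_A = (0.01123992/0.01123720 − 1)×1000 = (1.000242 − 1)×1000 = 0.242‰
δ_B = (0.01027490/0.01123720 − 1)×1000 = (0.914365 − 1)×1000 = -85.635‰
f_A = (δ_mix − δ_B)/(δ_A − δ_B) = (-68.0 − (-85.635))/(0.242 − (-85.635))
f_A = 17.635 / 85.877 = 0.2054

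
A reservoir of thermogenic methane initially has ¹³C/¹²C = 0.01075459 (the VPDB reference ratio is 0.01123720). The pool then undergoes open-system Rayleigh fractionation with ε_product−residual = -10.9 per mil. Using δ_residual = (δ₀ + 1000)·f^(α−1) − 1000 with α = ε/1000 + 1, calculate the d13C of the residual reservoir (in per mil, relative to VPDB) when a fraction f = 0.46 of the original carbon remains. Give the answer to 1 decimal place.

-34.8 per mil

δ₀ = (0.01075459/0.01123720 − 1)×1000 = (0.957052 − 1)×1000 = -42.948 per mil
α − 1 = ε/1000 = -0.0109
f^(α−1) = 0.46^(-0.0109) = 1.008500
δ_res = (-42.948 + 1000) × 1.008500 − 1000 = 965.187 − 1000 = -34.81 per mil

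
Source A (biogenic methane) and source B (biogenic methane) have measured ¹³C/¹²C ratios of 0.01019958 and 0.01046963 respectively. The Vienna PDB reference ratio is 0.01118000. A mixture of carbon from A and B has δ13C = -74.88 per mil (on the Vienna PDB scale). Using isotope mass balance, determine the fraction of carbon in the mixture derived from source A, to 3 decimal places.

0.469

δ_A = (0.01019958/0.01118000 − 1)×1000 = (0.912306 − 1)×1000 = -87.694 per mil
δ_B = (0.01046963/0.01118000 − 1)×1000 = (0.936461 − 1)×1000 = -63.539 per mil
f_A = (δ_mix − δ_B)/(δ_A − δ_B) = (-74.88 − (-63.539))/(-87.694 − (-63.539))
f_A = -11.341 / -24.155 = 0.4695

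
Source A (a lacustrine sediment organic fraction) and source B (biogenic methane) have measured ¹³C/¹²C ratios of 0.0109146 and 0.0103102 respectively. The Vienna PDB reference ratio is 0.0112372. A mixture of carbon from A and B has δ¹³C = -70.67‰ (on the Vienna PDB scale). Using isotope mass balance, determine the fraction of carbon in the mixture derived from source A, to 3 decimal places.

δ_A = (0.0109146/0.0112372 − 1)×1000 = (0.971292 − 1)×1000 = -28.708‰
δ_B = (0.0103102/0.0112372 − 1)×1000 = (0.917506 − 1)×1000 = -82.494‰
f_A = (δ_mix − δ_B)/(δ_A − δ_B) = (-70.67 − (-82.494))/(-28.708 − (-82.494))
f_A = 11.824 / 53.786 = 0.2198

0.220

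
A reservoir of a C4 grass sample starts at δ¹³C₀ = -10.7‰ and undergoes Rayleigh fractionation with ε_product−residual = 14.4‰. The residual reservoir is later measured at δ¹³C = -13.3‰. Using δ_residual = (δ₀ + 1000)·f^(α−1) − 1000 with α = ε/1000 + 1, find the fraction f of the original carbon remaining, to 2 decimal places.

α − 1 = ε/1000 = 0.0144
(δ_res + 1000)/(δ₀ + 1000) = (-13.3 + 1000)/(-10.7 + 1000) = 986.7/989.3 = 0.997372
f = 0.997372^(1/0.0144) = exp(ln(0.997372)/0.0144) = exp(-0.00263/0.0144)
f = exp(-0.1827) = 0.8330

0.83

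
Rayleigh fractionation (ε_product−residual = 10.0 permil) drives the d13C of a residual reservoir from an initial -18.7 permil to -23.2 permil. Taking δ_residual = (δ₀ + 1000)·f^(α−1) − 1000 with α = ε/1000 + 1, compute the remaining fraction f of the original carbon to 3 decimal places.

0.632

α − 1 = ε/1000 = 0.0100
(δ_res + 1000)/(δ₀ + 1000) = (-23.2 + 1000)/(-18.7 + 1000) = 976.8/981.3 = 0.995414
f = 0.995414^(1/0.0100) = exp(ln(0.995414)/0.0100) = exp(-0.00460/0.0100)
f = exp(-0.4596) = 0.6315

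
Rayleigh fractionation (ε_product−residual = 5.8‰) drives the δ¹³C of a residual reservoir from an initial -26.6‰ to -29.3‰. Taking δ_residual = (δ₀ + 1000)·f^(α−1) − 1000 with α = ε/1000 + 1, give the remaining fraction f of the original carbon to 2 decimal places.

0.62

α − 1 = ε/1000 = 0.0058
(δ_res + 1000)/(δ₀ + 1000) = (-29.3 + 1000)/(-26.6 + 1000) = 970.7/973.4 = 0.997226
f = 0.997226^(1/0.0058) = exp(ln(0.997226)/0.0058) = exp(-0.00278/0.0058)
f = exp(-0.4789) = 0.6195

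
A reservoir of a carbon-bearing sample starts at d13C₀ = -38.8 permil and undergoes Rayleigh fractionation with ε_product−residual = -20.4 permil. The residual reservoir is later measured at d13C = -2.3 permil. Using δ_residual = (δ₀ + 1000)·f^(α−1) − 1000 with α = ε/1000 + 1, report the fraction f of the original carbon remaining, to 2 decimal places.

α − 1 = ε/1000 = -0.0204
(δ_res + 1000)/(δ₀ + 1000) = (-2.3 + 1000)/(-38.8 + 1000) = 997.7/961.2 = 1.037973
f = 1.037973^(1/-0.0204) = exp(ln(1.037973)/-0.0204) = exp(0.03727/-0.0204)
f = exp(-1.8270) = 0.1609

0.16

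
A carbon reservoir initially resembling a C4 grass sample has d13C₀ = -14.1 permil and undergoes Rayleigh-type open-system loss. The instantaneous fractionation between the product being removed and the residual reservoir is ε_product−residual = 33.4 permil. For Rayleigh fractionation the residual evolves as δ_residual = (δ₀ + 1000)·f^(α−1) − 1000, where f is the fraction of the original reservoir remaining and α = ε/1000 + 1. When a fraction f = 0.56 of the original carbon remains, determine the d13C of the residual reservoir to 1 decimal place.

-33.0 permil

Rayleigh residual: δ_res = (δ₀ + 1000)·f^(α−1) − 1000
α = ε/1000 + 1 = 1.03340, so α − 1 = 0.03340
f^(α−1) = 0.56^(0.03340) = 0.980820
δ_res = (-14.1 + 1000) × 0.980820 − 1000 = 966.991 − 1000 = -33.01 permil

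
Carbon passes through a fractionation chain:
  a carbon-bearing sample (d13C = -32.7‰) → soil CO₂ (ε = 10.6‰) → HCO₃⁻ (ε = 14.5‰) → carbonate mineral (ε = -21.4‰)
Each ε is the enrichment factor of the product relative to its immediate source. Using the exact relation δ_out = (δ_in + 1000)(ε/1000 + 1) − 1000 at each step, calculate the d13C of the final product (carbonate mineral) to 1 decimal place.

-29.5‰

step 1: δ = (-32.70 + 1000)·(10.6/1000 + 1) − 1000 = -22.45‰
step 2: δ = (-22.45 + 1000)·(14.5/1000 + 1) − 1000 = -8.27‰
step 3: δ = (-8.27 + 1000)·(-21.4/1000 + 1) − 1000 = -29.50‰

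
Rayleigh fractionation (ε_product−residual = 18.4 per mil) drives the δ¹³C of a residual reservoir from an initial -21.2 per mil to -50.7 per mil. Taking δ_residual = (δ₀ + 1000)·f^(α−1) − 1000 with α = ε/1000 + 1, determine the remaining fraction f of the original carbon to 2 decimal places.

α − 1 = ε/1000 = 0.0184
(δ_res + 1000)/(δ₀ + 1000) = (-50.7 + 1000)/(-21.2 + 1000) = 949.3/978.8 = 0.969861
f = 0.969861^(1/0.0184) = exp(ln(0.969861)/0.0184) = exp(-0.03060/0.0184)
f = exp(-1.6632) = 0.1895

0.19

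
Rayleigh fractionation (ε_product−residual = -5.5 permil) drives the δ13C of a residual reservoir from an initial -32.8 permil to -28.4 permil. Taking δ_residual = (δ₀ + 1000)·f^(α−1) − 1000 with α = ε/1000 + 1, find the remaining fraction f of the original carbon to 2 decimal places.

0.44

α − 1 = ε/1000 = -0.0055
(δ_res + 1000)/(δ₀ + 1000) = (-28.4 + 1000)/(-32.8 + 1000) = 971.6/967.2 = 1.004549
f = 1.004549^(1/-0.0055) = exp(ln(1.004549)/-0.0055) = exp(0.00454/-0.0055)
f = exp(-0.8253) = 0.4381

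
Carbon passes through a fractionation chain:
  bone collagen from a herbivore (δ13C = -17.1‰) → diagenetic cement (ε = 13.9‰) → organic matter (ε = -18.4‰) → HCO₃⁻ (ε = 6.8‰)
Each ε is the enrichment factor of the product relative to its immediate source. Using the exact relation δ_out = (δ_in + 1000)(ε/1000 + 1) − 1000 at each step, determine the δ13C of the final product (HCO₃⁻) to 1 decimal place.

step 1: δ = (-17.10 + 1000)·(13.9/1000 + 1) − 1000 = -3.44‰
step 2: δ = (-3.44 + 1000)·(-18.4/1000 + 1) − 1000 = -21.77‰
step 3: δ = (-21.77 + 1000)·(6.8/1000 + 1) − 1000 = -15.12‰

-15.1‰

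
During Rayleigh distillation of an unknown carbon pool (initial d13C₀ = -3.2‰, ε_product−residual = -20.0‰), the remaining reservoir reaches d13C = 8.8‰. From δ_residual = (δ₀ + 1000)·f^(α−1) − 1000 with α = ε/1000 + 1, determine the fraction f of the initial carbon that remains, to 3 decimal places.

α − 1 = ε/1000 = -0.0200
(δ_res + 1000)/(δ₀ + 1000) = (8.8 + 1000)/(-3.2 + 1000) = 1008.8/996.8 = 1.012039
f = 1.012039^(1/-0.0200) = exp(ln(1.012039)/-0.0200) = exp(0.01197/-0.0200)
f = exp(-0.5983) = 0.5497

0.550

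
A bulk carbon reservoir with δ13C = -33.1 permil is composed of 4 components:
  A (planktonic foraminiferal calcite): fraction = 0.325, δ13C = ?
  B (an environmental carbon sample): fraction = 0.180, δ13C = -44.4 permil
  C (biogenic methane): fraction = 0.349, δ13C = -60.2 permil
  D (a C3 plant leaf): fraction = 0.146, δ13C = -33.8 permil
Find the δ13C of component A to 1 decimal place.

2.6 permil

Isotope mass balance: δ_bulk = Σ fᵢ·δᵢ.
-33.1 = 0.325×δ_A + 0.180×(-44.4) + 0.349×(-60.2) + 0.146×(-33.8)
0.325·δ_A = -33.1 − (-33.937) = 0.837
δ_A = 0.837 / 0.325 = 2.57 permil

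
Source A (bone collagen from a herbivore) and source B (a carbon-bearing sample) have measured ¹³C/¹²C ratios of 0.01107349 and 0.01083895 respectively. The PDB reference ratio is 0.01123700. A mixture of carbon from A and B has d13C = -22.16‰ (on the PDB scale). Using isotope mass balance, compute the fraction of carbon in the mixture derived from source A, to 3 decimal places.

0.635

δ_A = (0.01107349/0.01123700 − 1)×1000 = (0.985449 − 1)×1000 = -14.551‰
δ_B = (0.01083895/0.01123700 − 1)×1000 = (0.964577 − 1)×1000 = -35.423‰
f_A = (δ_mix − δ_B)/(δ_A − δ_B) = (-22.16 − (-35.423))/(-14.551 − (-35.423))
f_A = 13.263 / 20.872 = 0.6354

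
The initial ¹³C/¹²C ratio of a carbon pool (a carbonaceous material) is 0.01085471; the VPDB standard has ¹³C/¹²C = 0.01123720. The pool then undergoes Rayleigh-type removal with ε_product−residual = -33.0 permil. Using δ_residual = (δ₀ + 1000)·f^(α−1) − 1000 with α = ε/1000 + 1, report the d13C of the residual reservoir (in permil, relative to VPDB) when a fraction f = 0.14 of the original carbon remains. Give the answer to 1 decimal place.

30.7 permil

δ₀ = (0.01085471/0.01123720 − 1)×1000 = (0.965962 − 1)×1000 = -34.038 permil
α − 1 = ε/1000 = -0.0330
f^(α−1) = 0.14^(-0.0330) = 1.067033
δ_res = (-34.038 + 1000) × 1.067033 − 1000 = 1030.713 − 1000 = 30.71 permil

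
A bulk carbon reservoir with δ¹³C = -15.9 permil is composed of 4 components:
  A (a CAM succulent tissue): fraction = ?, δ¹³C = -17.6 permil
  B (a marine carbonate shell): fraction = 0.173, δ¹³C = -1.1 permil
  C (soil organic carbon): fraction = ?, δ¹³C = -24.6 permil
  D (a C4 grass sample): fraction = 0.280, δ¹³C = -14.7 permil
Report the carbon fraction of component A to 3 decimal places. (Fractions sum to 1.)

0.266

Let f_A and f_C be the unknown fractions; fractions sum to 1 so f_A + f_C = 0.547.
Mass balance: Σ fᵢ·δᵢ = δ_bulk ⇒ f_A·(-17.6) + f_C·(-24.6) = -15.9 − (-4.306) = -11.594
Substitute f_C = 0.547 − f_A:
f_A·(-17.6 − -24.6) = -11.594 − 0.547×(-24.6) = 1.863
f_A = 1.863 / 7.0 = 0.2661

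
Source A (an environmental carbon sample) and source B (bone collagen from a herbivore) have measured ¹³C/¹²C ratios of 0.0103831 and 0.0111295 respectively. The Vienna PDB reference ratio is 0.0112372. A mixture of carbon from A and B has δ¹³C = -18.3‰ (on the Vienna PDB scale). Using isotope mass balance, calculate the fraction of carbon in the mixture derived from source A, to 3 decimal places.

0.131

δ_A = (0.0103831/0.0112372 − 1)×1000 = (0.923994 − 1)×1000 = -76.006‰
δ_B = (0.0111295/0.0112372 − 1)×1000 = (0.990416 − 1)×1000 = -9.584‰
f_A = (δ_mix − δ_B)/(δ_A − δ_B) = (-18.3 − (-9.584))/(-76.006 − (-9.584))
f_A = -8.716 / -66.422 = 0.1312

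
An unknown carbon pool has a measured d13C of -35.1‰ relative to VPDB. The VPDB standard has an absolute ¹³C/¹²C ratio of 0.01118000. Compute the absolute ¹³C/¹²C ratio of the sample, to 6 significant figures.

0.0107876

R_sample = R_standard × (d13C/1000 + 1)
R_sample = 0.01118000 × (-35.1/1000 + 1) = 0.01118000 × 0.964900
R_sample = 0.0107876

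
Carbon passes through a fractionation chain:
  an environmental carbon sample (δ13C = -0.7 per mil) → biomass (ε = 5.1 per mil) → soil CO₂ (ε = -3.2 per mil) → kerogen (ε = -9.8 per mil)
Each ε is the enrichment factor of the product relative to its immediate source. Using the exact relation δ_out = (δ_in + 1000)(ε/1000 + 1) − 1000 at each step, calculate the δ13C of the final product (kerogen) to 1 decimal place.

step 1: δ = (-0.70 + 1000)·(5.1/1000 + 1) − 1000 = 4.40 per mil
step 2: δ = (4.40 + 1000)·(-3.2/1000 + 1) − 1000 = 1.18 per mil
step 3: δ = (1.18 + 1000)·(-9.8/1000 + 1) − 1000 = -8.63 per mil

-8.6 per mil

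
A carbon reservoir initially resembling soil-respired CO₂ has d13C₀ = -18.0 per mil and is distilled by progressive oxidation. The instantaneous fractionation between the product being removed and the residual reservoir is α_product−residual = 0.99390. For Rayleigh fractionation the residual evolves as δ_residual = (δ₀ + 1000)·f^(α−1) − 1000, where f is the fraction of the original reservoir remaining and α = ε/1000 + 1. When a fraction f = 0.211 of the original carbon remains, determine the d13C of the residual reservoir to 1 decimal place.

Rayleigh residual: δ_res = (δ₀ + 1000)·f^(α−1) − 1000
α − 1 = -0.00610
f^(α−1) = 0.211^(-0.00610) = 1.009536
δ_res = (-18.0 + 1000) × 1.009536 − 1000 = 991.365 − 1000 = -8.64 per mil

-8.6 per mil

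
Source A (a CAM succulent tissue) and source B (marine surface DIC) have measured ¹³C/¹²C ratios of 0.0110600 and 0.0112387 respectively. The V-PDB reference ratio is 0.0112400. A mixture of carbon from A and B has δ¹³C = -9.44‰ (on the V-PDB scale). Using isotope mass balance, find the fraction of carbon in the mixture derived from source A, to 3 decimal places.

δ_A = (0.0110600/0.0112400 − 1)×1000 = (0.983986 − 1)×1000 = -16.014‰
δ_B = (0.0112387/0.0112400 − 1)×1000 = (0.999884 − 1)×1000 = -0.116‰
f_A = (δ_mix − δ_B)/(δ_A − δ_B) = (-9.44 − (-0.116))/(-16.014 − (-0.116))
f_A = -9.324 / -15.899 = 0.5865

0.586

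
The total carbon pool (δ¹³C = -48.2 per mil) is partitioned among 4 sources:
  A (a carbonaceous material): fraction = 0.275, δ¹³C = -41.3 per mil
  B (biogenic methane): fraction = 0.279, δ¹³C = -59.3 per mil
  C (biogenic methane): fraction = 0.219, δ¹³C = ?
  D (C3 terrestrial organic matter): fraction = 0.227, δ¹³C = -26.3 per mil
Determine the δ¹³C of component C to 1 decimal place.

Isotope mass balance: δ_bulk = Σ fᵢ·δᵢ.
-48.2 = 0.275×(-41.3) + 0.279×(-59.3) + 0.219×δ_C + 0.227×(-26.3)
0.219·δ_C = -48.2 − (-33.872) = -14.328
δ_C = -14.328 / 0.219 = -65.42 per mil

-65.4 per mil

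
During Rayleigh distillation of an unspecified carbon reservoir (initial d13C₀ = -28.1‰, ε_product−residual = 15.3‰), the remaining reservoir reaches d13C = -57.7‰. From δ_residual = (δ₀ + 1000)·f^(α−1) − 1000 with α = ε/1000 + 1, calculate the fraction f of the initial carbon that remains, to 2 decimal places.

0.13

α − 1 = ε/1000 = 0.0153
(δ_res + 1000)/(δ₀ + 1000) = (-57.7 + 1000)/(-28.1 + 1000) = 942.3/971.9 = 0.969544
f = 0.969544^(1/0.0153) = exp(ln(0.969544)/0.0153) = exp(-0.03093/0.0153)
f = exp(-2.0215) = 0.1325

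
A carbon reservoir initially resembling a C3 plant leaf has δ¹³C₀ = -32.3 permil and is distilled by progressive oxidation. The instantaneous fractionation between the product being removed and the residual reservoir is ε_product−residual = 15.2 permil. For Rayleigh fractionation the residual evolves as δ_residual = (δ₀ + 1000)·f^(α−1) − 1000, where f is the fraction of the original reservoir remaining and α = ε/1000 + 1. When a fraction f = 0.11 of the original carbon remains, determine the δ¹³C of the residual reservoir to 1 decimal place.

Rayleigh residual: δ_res = (δ₀ + 1000)·f^(α−1) − 1000
α = ε/1000 + 1 = 1.01520, so α − 1 = 0.01520
f^(α−1) = 0.11^(0.01520) = 0.967006
δ_res = (-32.3 + 1000) × 0.967006 − 1000 = 935.772 − 1000 = -64.23 permil

-64.2 permil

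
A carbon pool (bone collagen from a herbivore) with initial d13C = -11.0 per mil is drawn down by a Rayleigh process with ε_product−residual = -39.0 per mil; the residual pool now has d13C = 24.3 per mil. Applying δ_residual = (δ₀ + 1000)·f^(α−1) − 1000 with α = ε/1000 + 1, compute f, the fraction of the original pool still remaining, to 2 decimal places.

0.41

α − 1 = ε/1000 = -0.0390
(δ_res + 1000)/(δ₀ + 1000) = (24.3 + 1000)/(-11.0 + 1000) = 1024.3/989.0 = 1.035693
f = 1.035693^(1/-0.0390) = exp(ln(1.035693)/-0.0390) = exp(0.03507/-0.0390)
f = exp(-0.8992) = 0.4069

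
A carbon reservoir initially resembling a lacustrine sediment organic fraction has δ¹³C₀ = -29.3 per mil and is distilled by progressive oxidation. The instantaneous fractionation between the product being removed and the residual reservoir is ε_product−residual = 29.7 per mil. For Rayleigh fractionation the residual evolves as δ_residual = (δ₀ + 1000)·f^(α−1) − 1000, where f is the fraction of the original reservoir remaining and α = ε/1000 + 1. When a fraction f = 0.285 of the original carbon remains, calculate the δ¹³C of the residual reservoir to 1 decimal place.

-64.8 per mil

Rayleigh residual: δ_res = (δ₀ + 1000)·f^(α−1) − 1000
α = ε/1000 + 1 = 1.02970, so α − 1 = 0.02970
f^(α−1) = 0.285^(0.02970) = 0.963405
δ_res = (-29.3 + 1000) × 0.963405 − 1000 = 935.177 − 1000 = -64.82 per mil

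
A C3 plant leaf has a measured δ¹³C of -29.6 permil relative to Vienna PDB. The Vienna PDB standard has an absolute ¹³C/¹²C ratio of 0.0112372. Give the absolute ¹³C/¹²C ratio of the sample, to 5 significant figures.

R_sample = R_standard × (δ¹³C/1000 + 1)
R_sample = 0.0112372 × (-29.6/1000 + 1) = 0.0112372 × 0.970400
R_sample = 0.0109046

0.010905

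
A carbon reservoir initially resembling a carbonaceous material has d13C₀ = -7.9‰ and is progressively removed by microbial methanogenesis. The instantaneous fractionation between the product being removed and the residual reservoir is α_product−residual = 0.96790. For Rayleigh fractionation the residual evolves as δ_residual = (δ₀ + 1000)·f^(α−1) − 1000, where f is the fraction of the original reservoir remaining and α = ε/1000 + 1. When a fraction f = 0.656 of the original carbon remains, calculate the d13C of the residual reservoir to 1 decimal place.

Rayleigh residual: δ_res = (δ₀ + 1000)·f^(α−1) − 1000
α − 1 = -0.03210
f^(α−1) = 0.656^(-0.03210) = 1.013625
δ_res = (-7.9 + 1000) × 1.013625 − 1000 = 1005.618 − 1000 = 5.62‰

5.6‰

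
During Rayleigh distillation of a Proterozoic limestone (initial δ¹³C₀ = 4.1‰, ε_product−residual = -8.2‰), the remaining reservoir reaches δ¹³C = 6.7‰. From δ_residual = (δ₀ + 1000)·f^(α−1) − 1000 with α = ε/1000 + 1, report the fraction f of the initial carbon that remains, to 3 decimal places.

0.730

α − 1 = ε/1000 = -0.0082
(δ_res + 1000)/(δ₀ + 1000) = (6.7 + 1000)/(4.1 + 1000) = 1006.7/1004.1 = 1.002589
f = 1.002589^(1/-0.0082) = exp(ln(1.002589)/-0.0082) = exp(0.00259/-0.0082)
f = exp(-0.3154) = 0.7295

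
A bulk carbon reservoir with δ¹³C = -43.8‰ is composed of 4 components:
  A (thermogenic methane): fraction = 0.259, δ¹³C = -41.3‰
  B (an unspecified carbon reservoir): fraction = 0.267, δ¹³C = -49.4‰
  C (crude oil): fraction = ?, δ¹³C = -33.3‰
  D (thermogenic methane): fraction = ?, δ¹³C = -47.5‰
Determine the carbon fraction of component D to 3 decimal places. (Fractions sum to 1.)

0.291

Let f_D and f_C be the unknown fractions; fractions sum to 1 so f_D + f_C = 0.474.
Mass balance: Σ fᵢ·δᵢ = δ_bulk ⇒ f_D·(-47.5) + f_C·(-33.3) = -43.8 − (-23.886) = -19.913
Substitute f_C = 0.474 − f_D:
f_D·(-47.5 − -33.3) = -19.913 − 0.474×(-33.3) = -4.129
f_D = -4.129 / -14.2 = 0.2908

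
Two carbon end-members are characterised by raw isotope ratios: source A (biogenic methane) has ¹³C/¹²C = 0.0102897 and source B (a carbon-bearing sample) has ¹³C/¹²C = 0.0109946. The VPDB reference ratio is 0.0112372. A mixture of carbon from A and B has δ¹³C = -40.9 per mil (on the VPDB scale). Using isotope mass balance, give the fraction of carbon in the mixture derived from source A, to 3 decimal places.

δ_A = (0.0102897/0.0112372 − 1)×1000 = (0.915682 − 1)×1000 = -84.318 per mil
δ_B = (0.0109946/0.0112372 − 1)×1000 = (0.978411 − 1)×1000 = -21.589 per mil
f_A = (δ_mix − δ_B)/(δ_A − δ_B) = (-40.9 − (-21.589))/(-84.318 − (-21.589))
f_A = -19.311 / -62.729 = 0.3078

0.308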